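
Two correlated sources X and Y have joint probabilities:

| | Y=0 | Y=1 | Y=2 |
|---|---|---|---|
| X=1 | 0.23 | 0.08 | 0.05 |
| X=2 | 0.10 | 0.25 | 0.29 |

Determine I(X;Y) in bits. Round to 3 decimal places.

Marginals: p(X) = (0.3600, 0.6400), p(Y) = (0.3300, 0.3300, 0.3400).
I(X;Y) = Σ p(x,y)·log₂[p(x,y)/(p(x)p(y))].
  (1,0): 0.23·log₂(1.9360) = 0.2192
  (1,1): 0.08·log₂(0.6734) = -0.0456
  (1,2): 0.05·log₂(0.4085) = -0.0646
  (2,0): 0.10·log₂(0.4735) = -0.1079
  (2,1): 0.25·log₂(1.1837) = 0.0608
  (2,2): 0.29·log₂(1.3327) = 0.1202
Sum = 0.182 bits.

0.182 bits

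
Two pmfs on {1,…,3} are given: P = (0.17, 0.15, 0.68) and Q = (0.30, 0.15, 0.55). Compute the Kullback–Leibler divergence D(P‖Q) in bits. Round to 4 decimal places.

0.0688 bits

D(P‖Q) = Σ p·log₂(p/q).
  0.17·log₂(0.17/0.30) = -0.13930
  0.15·log₂(0.15/0.15) = 0.00000
  0.68·log₂(0.68/0.55) = 0.20815
D(P‖Q) = 0.0688 bits.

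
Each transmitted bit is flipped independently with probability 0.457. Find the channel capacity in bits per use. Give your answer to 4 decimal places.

Binary symmetric channel: C = 1 − h₂(ε) where h₂ is the binary entropy function.
h₂(0.457) = −0.457·log₂0.457 − 0.543·log₂0.543 = 0.9947.
C = 1 − 0.9947 = 0.0053 bits per channel use.

0.0053 bits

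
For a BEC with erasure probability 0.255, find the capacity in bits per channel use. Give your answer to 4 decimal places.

0.7450 bits

Binary erasure channel: capacity C = 1 − ε.
C = 1 − 0.255 = 0.7450 bits per channel use.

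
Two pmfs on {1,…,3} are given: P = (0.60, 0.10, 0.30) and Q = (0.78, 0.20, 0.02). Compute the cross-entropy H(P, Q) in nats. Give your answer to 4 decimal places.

1.4836 nats

H(P,Q) = −Σ p·ln q.
  −0.60·ln(0.78) = 0.14908
  −0.10·ln(0.20) = 0.16094
  −0.30·ln(0.02) = 1.17361
H(P,Q) = 1.4836 nats.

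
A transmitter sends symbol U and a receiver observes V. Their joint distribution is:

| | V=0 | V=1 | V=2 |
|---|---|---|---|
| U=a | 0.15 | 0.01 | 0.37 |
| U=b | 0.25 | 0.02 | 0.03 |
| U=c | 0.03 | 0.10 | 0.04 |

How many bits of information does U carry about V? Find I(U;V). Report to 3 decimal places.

Marginals: p(U) = (0.5300, 0.3000, 0.1700), p(V) = (0.4300, 0.1300, 0.4400).
I(U;V) = H(U) + H(V) − H(U,V).
H(U) = 1.4411, H(V) = 1.4274, H(U,V) = 2.4421.
I(U;V) = 1.4411 + 1.4274 − 2.4421 = 0.426 bits.

0.426 bits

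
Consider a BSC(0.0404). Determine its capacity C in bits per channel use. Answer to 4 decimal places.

Binary symmetric channel: C = 1 − h₂(ε) where h₂ is the binary entropy function.
h₂(0.0404) = −0.0404·log₂0.0404 − 0.9596·log₂0.9596 = 0.2441.
C = 1 − 0.2441 = 0.7559 bits per channel use.

0.7559 bits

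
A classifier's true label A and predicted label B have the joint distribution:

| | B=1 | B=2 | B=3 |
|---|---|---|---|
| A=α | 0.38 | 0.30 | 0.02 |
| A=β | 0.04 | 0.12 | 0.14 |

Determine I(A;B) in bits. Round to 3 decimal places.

0.241 bits

Marginals: p(A) = (0.7000, 0.3000), p(B) = (0.4200, 0.4200, 0.1600).
I(A;B) = H(A) + H(B) − H(A,B).
H(A) = 0.8813, H(B) = 1.4743, H(A,B) = 2.1144.
I(A;B) = 0.8813 + 1.4743 − 2.1144 = 0.241 bits.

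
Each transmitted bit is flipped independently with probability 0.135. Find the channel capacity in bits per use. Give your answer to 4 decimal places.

0.4290 bits

Binary symmetric channel: C = 1 − h₂(ε) where h₂ is the binary entropy function.
h₂(0.135) = −0.135·log₂0.135 − 0.865·log₂0.865 = 0.5710.
C = 1 − 0.5710 = 0.4290 bits per channel use.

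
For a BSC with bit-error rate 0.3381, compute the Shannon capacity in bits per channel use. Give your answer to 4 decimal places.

0.0770 bits

Binary symmetric channel: C = 1 − h₂(ε) where h₂ is the binary entropy function.
h₂(0.3381) = −0.3381·log₂0.3381 − 0.6619·log₂0.6619 = 0.9230.
C = 1 − 0.9230 = 0.0770 bits per channel use.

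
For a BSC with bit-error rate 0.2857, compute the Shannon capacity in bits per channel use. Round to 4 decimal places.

Binary symmetric channel: C = 1 − h₂(ε) where h₂ is the binary entropy function.
h₂(0.2857) = −0.2857·log₂0.2857 − 0.7143·log₂0.7143 = 0.8631.
C = 1 − 0.8631 = 0.1369 bits per channel use.

0.1369 bits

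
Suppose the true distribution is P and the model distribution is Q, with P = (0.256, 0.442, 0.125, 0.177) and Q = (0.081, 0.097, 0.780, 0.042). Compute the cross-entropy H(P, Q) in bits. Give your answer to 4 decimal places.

3.2703 bits

H(P,Q) = −Σ p·log₂ q.
  −0.256·log₂(0.081) = 0.92824
  −0.442·log₂(0.097) = 1.48772
  −0.125·log₂(0.780) = 0.04481
  −0.177·log₂(0.042) = 0.80950
H(P,Q) = 3.2703 bits.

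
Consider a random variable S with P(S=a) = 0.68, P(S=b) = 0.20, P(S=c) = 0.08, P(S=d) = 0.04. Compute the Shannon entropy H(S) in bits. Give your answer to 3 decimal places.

H(S) = −Σ p·log₂ p.
  −(0.68)·log₂(0.68) = 0.3783
  −(0.20)·log₂(0.20) = 0.4644
  −(0.08)·log₂(0.08) = 0.2915
  −(0.04)·log₂(0.04) = 0.1858
Sum: 0.3783 + 0.4644 + 0.2915 + 0.1858 = 1.320 bits.

1.320 bits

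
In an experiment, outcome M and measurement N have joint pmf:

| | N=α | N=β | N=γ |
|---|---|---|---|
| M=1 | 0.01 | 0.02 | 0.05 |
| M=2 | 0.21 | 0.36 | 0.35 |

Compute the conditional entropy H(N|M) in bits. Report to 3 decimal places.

Chain rule: H(N|M) = H(M,N) − H(M).
Marginals: p(M) = (0.0800, 0.9200), p(N) = (0.2200, 0.3800, 0.4000).
H(M,N) = 1.9290 bits; H(M) = 0.4022 bits.
H(N|M) = 1.9290 − 0.4022 = 1.527 bits.

1.527 bits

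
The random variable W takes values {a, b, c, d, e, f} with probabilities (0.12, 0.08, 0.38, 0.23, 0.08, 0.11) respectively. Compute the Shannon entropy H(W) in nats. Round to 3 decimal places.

H(W) = −Σ p·ln p.
  −(0.12)·ln(0.12) = 0.2544
  −(0.08)·ln(0.08) = 0.2021
  −(0.38)·ln(0.38) = 0.3677
  −(0.23)·ln(0.23) = 0.3380
  −(0.08)·ln(0.08) = 0.2021
  −(0.11)·ln(0.11) = 0.2428
Sum: 0.2544 + 0.2021 + 0.3677 + 0.3380 + 0.2021 + 0.2428 = 1.607 nats.

1.607 nats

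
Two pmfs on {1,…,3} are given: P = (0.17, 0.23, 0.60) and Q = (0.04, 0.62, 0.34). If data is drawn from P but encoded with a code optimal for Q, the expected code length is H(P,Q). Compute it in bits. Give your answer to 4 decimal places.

1.8819 bits

H(P,Q) = −Σ p·log₂ q.
  −0.17·log₂(0.04) = 0.78946
  −0.23·log₂(0.62) = 0.15862
  −0.60·log₂(0.34) = 0.93384
H(P,Q) = 1.8819 bits.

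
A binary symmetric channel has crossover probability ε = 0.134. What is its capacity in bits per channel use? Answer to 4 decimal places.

0.4317 bits

Binary symmetric channel: C = 1 − h₂(ε) where h₂ is the binary entropy function.
h₂(0.134) = −0.134·log₂0.134 − 0.866·log₂0.866 = 0.5683.
C = 1 − 0.5683 = 0.4317 bits per channel use.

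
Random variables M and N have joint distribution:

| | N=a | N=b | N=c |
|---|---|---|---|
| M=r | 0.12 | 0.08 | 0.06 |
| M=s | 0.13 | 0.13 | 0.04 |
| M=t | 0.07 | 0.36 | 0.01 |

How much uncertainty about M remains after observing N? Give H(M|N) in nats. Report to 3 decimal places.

Marginals: p(M) = (0.2600, 0.3000, 0.4400), p(N) = (0.3200, 0.5700, 0.1100).
H(M|N) = Σ p(N) · H(M|N=·).
  N=a: p=0.3200, H(M|N=a) = 1.0662
  N=b: p=0.5700, H(M|N=b) = 0.9029
  N=c: p=0.1100, H(M|N=c) = 0.9165
Weighted sum = 0.957 nats.

0.957 nats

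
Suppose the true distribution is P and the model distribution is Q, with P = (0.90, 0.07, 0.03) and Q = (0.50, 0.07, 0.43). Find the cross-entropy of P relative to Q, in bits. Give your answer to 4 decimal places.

H(P,Q) = −Σ p·log₂ q.
  −0.90·log₂(0.50) = 0.90000
  −0.07·log₂(0.07) = 0.26856
  −0.03·log₂(0.43) = 0.03653
H(P,Q) = 1.2051 bits.

1.2051 bits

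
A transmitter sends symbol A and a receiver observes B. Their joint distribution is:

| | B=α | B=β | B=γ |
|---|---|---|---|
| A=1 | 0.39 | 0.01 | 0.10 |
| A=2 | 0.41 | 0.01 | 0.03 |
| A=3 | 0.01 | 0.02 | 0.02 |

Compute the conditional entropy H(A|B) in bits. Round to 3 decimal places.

Chain rule: H(A|B) = H(A,B) − H(B).
Marginals: p(A) = (0.5000, 0.4500, 0.0500), p(B) = (0.8100, 0.0400, 0.1500).
H(A,B) = 1.9662 bits; H(B) = 0.8425 bits.
H(A|B) = 1.9662 − 0.8425 = 1.124 bits.

1.124 bits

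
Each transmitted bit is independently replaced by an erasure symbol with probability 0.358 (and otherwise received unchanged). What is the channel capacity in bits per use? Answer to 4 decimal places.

Binary erasure channel: capacity C = 1 − ε.
C = 1 − 0.358 = 0.6420 bits per channel use.

0.6420 bits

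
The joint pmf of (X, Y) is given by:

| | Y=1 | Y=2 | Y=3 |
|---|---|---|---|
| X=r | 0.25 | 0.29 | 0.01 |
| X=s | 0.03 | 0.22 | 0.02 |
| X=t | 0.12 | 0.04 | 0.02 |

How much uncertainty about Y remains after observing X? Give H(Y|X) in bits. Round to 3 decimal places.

Marginals: p(X) = (0.5500, 0.2700, 0.1800), p(Y) = (0.4000, 0.5500, 0.0500).
H(Y|X) = Σ p(X) · H(Y|X=·).
  X=r: p=0.5500, H(Y|X=r) = 1.1090
  X=s: p=0.2700, H(Y|X=s) = 0.8711
  X=t: p=0.1800, H(Y|X=t) = 1.2244
Weighted sum = 1.066 bits.

1.066 bits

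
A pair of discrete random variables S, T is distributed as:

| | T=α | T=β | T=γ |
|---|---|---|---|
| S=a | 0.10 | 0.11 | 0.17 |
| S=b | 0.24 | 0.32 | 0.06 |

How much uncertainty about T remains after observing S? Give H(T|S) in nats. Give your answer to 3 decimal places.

Chain rule: H(T|S) = H(S,T) − H(S).
Marginals: p(S) = (0.3800, 0.6200), p(T) = (0.3400, 0.4300, 0.2300).
H(S,T) = 1.6502 nats; H(S) = 0.6641 nats.
H(T|S) = 1.6502 − 0.6641 = 0.986 nats.

0.986 nats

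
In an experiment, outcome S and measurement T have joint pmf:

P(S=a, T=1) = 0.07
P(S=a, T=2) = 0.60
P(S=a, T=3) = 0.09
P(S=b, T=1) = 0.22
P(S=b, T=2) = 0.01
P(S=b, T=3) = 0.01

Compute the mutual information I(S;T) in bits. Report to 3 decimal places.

0.443 bits

Marginals: p(S) = (0.7600, 0.2400), p(T) = (0.2900, 0.6100, 0.1000).
I(S;T) = H(S) + H(T) − H(S,T).
H(S) = 0.7950, H(T) = 1.2851, H(S,T) = 1.6368.
I(S;T) = 0.7950 + 1.2851 − 1.6368 = 0.443 bits.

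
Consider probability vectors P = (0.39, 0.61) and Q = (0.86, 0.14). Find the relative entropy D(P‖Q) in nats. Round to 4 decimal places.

0.5894 nats

D(P‖Q) = Σ p·ln(p/q).
  0.39·ln(0.39/0.86) = -0.30841
  0.61·ln(0.61/0.14) = 0.89781
D(P‖Q) = 0.5894 nats.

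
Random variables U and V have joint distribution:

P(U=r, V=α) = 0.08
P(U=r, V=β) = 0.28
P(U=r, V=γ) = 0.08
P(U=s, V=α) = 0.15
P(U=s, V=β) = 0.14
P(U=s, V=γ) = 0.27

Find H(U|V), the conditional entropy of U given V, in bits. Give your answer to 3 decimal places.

Chain rule: H(U|V) = H(U,V) − H(V).
Marginals: p(U) = (0.4400, 0.5600), p(V) = (0.2300, 0.4200, 0.3500).
H(U,V) = 2.4149 bits; H(V) = 1.5434 bits.
H(U|V) = 2.4149 − 1.5434 = 0.871 bits.

0.871 bits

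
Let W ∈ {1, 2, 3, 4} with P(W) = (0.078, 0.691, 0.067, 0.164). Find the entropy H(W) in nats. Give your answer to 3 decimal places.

0.932 nats

H(W) = −Σ p·ln p.
  −(0.078)·ln(0.078) = 0.1990
  −(0.691)·ln(0.691) = 0.2554
  −(0.067)·ln(0.067) = 0.1811
  −(0.164)·ln(0.164) = 0.2965
Sum: 0.1990 + 0.2554 + 0.1811 + 0.2965 = 0.932 nats.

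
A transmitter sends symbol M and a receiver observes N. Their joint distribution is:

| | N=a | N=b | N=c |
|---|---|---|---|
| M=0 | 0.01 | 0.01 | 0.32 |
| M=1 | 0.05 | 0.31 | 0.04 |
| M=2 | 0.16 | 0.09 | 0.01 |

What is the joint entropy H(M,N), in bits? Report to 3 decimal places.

H(M,N) = −Σ p(x,y)·log₂ p(x,y) over all 9 cells.
  cell (0,a): −0.01·log₂0.01 = 0.0664
  cell (0,b): −0.01·log₂0.01 = 0.0664
  cell (0,c): −0.32·log₂0.32 = 0.5260
  cell (1,a): −0.05·log₂0.05 = 0.2161
  cell (1,b): −0.31·log₂0.31 = 0.5238
  cell (1,c): −0.04·log₂0.04 = 0.1858
  cell (2,a): −0.16·log₂0.16 = 0.4230
  cell (2,b): −0.09·log₂0.09 = 0.3127
  cell (2,c): −0.01·log₂0.01 = 0.0664
Sum = 2.387 bits.

2.387 bits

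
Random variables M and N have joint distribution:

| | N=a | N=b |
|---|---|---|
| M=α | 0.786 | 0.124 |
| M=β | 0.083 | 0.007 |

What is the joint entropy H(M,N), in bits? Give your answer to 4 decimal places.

0.9946 bits

H(M,N) = −Σ p(x,y)·log₂ p(x,y) over all 4 cells.
  cell (α,a): −0.786·log₂0.786 = 0.27306
  cell (α,b): −0.124·log₂0.124 = 0.37344
  cell (β,a): −0.083·log₂0.083 = 0.29803
  cell (β,b): −0.007·log₂0.007 = 0.05011
Sum = 0.9946 bits.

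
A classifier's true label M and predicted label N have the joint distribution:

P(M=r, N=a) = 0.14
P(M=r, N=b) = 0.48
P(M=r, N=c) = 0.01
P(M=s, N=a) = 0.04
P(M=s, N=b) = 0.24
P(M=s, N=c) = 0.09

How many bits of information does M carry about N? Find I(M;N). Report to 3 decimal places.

0.105 bits

Marginals: p(M) = (0.6300, 0.3700), p(N) = (0.1800, 0.7200, 0.1000).
I(M;N) = H(M) + H(N) − H(M,N).
H(M) = 0.9507, H(N) = 1.1187, H(M,N) = 1.9644.
I(M;N) = 0.9507 + 1.1187 − 1.9644 = 0.105 bits.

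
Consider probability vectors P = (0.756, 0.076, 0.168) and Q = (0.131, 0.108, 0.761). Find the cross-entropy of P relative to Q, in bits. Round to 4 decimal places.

2.5271 bits

H(P,Q) = −Σ p·log₂ q.
  −0.756·log₂(0.131) = 2.21687
  −0.076·log₂(0.108) = 0.24403
  −0.168·log₂(0.761) = 0.06620
H(P,Q) = 2.5271 bits.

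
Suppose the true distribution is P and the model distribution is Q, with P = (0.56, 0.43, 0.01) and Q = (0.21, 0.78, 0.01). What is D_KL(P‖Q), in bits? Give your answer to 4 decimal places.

0.4230 bits

D(P‖Q) = Σ p·log₂(p/q).
  0.56·log₂(0.56/0.21) = 0.79242
  0.43·log₂(0.43/0.78) = -0.36943
  0.01·log₂(0.01/0.01) = 0.00000
D(P‖Q) = 0.4230 bits.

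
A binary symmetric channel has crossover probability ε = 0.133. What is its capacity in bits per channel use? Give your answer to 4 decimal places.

0.4344 bits

Binary symmetric channel: C = 1 − h₂(ε) where h₂ is the binary entropy function.
h₂(0.133) = −0.133·log₂0.133 − 0.867·log₂0.867 = 0.5656.
C = 1 − 0.5656 = 0.4344 bits per channel use.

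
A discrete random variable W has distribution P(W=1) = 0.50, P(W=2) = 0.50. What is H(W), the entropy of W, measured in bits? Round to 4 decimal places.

1.0000 bits

H(W) = −Σ p·log₂ p.
  −(0.50)·log₂(0.50) = 0.50000
  −(0.50)·log₂(0.50) = 0.50000
Sum: 0.50000 + 0.50000 = 1.0000 bits.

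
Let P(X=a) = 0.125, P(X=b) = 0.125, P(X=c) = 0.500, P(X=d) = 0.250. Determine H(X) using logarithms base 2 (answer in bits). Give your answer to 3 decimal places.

1.750 bits

H(X) = −Σ p·log₂ p.
  −(0.125)·log₂(0.125) = 0.3750
  −(0.125)·log₂(0.125) = 0.3750
  −(0.500)·log₂(0.500) = 0.5000
  −(0.250)·log₂(0.250) = 0.5000
Sum: 0.3750 + 0.3750 + 0.5000 + 0.5000 = 1.750 bits.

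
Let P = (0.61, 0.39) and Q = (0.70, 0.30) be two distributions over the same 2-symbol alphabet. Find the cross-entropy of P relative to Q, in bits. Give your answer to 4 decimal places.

H(P,Q) = −Σ p·log₂ q.
  −0.61·log₂(0.70) = 0.31389
  −0.39·log₂(0.30) = 0.67742
H(P,Q) = 0.9913 bits.

0.9913 bits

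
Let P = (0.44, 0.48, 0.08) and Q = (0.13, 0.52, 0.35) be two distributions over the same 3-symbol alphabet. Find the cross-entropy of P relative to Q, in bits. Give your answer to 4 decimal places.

H(P,Q) = −Σ p·log₂ q.
  −0.44·log₂(0.13) = 1.29510
  −0.48·log₂(0.52) = 0.45284
  −0.08·log₂(0.35) = 0.12117
H(P,Q) = 1.8691 bits.

1.8691 bits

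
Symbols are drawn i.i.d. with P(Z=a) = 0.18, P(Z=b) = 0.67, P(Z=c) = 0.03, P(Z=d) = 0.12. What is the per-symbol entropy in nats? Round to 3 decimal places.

H(Z) = −Σ p·ln p.
  −(0.18)·ln(0.18) = 0.3087
  −(0.67)·ln(0.67) = 0.2683
  −(0.03)·ln(0.03) = 0.1052
  −(0.12)·ln(0.12) = 0.2544
Sum: 0.3087 + 0.2683 + 0.1052 + 0.2544 = 0.937 nats.

0.937 nats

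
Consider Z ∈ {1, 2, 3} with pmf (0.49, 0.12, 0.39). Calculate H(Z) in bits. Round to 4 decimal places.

1.4011 bits

H(Z) = −Σ p·log₂ p.
  −(0.49)·log₂(0.49) = 0.50428
  −(0.12)·log₂(0.12) = 0.36707
  −(0.39)·log₂(0.39) = 0.52980
Sum: 0.50428 + 0.36707 + 0.52980 = 1.4011 bits.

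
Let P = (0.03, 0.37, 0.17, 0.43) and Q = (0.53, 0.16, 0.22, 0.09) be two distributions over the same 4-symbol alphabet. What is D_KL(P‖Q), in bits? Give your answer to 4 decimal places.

D(P‖Q) = Σ p·log₂(p/q).
  0.03·log₂(0.03/0.53) = -0.12429
  0.37·log₂(0.37/0.16) = 0.44750
  0.17·log₂(0.17/0.22) = -0.06323
  0.43·log₂(0.43/0.09) = 0.97023
D(P‖Q) = 1.2302 bits.

1.2302 bits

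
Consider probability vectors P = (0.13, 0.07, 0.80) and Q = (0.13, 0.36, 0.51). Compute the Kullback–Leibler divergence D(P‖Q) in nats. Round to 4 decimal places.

D(P‖Q) = Σ p·ln(p/q).
  0.13·ln(0.13/0.13) = 0.00000
  0.07·ln(0.07/0.36) = -0.11463
  0.80·ln(0.80/0.51) = 0.36016
D(P‖Q) = 0.2455 nats.

0.2455 nats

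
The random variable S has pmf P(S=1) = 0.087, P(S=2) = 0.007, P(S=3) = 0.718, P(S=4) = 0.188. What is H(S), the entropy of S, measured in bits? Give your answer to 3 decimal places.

1.153 bits

H(S) = −Σ p·log₂ p.
  −(0.087)·log₂(0.087) = 0.3065
  −(0.007)·log₂(0.007) = 0.0501
  −(0.718)·log₂(0.718) = 0.3432
  −(0.188)·log₂(0.188) = 0.4533
Sum: 0.3065 + 0.0501 + 0.3432 + 0.4533 = 1.153 bits.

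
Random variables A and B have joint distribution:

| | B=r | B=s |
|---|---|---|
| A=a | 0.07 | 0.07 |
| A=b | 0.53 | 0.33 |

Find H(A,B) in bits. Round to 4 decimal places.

H(A,B) = −Σ p(x,y)·log₂ p(x,y) over all 4 cells.
  cell (a,r): −0.07·log₂0.07 = 0.26856
  cell (a,s): −0.07·log₂0.07 = 0.26856
  cell (b,r): −0.53·log₂0.53 = 0.48545
  cell (b,s): −0.33·log₂0.33 = 0.52782
Sum = 1.5504 bits.

1.5504 bits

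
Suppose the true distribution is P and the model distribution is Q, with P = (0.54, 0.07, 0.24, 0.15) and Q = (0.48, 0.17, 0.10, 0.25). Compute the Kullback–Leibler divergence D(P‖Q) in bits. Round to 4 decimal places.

D(P‖Q) = Σ p·log₂(p/q).
  0.54·log₂(0.54/0.48) = 0.09176
  0.07·log₂(0.07/0.17) = -0.08961
  0.24·log₂(0.24/0.10) = 0.30313
  0.15·log₂(0.15/0.25) = -0.11054
D(P‖Q) = 0.1947 bits.

0.1947 bits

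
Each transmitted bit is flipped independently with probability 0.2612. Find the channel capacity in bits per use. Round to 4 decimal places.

0.1714 bits

Binary symmetric channel: C = 1 − h₂(ε) where h₂ is the binary entropy function.
h₂(0.2612) = −0.2612·log₂0.2612 − 0.7388·log₂0.7388 = 0.8286.
C = 1 − 0.8286 = 0.1714 bits per channel use.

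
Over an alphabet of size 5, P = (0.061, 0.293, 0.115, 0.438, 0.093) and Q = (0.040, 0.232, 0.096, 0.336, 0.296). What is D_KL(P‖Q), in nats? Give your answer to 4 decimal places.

0.1234 nats

D(P‖Q) = Σ p·ln(p/q).
  0.061·ln(0.061/0.040) = 0.02574
  0.293·ln(0.293/0.232) = 0.06840
  0.115·ln(0.115/0.096) = 0.02077
  0.438·ln(0.438/0.336) = 0.11612
  0.093·ln(0.093/0.296) = -0.10767
D(P‖Q) = 0.1234 nats.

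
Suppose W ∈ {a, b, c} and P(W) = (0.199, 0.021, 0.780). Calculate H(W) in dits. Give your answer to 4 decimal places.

H(W) = −Σ p·log₁₀ p.
  −(0.199)·log₁₀(0.199) = 0.13953
  −(0.021)·log₁₀(0.021) = 0.03523
  −(0.780)·log₁₀(0.780) = 0.08417
Sum: 0.13953 + 0.03523 + 0.08417 = 0.2589 dits.

0.2589 dits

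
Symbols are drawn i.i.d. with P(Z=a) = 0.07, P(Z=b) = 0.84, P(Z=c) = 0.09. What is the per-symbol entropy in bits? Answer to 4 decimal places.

0.7925 bits

H(Z) = −Σ p·log₂ p.
  −(0.07)·log₂(0.07) = 0.26856
  −(0.84)·log₂(0.84) = 0.21129
  −(0.09)·log₂(0.09) = 0.31265
Sum: 0.26856 + 0.21129 + 0.31265 = 0.7925 bits.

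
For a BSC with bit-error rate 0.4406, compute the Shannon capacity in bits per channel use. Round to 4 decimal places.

0.0102 bits

Binary symmetric channel: C = 1 − h₂(ε) where h₂ is the binary entropy function.
h₂(0.4406) = −0.4406·log₂0.4406 − 0.5594·log₂0.5594 = 0.9898.
C = 1 − 0.9898 = 0.0102 bits per channel use.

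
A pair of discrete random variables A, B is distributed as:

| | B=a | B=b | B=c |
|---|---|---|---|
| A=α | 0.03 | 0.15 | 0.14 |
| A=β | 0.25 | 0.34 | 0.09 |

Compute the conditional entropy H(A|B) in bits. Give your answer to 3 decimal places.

Chain rule: H(A|B) = H(A,B) − H(B).
Marginals: p(A) = (0.3200, 0.6800), p(B) = (0.2800, 0.4900, 0.2300).
H(A,B) = 2.3012 bits; H(B) = 1.5062 bits.
H(A|B) = 2.3012 − 1.5062 = 0.795 bits.

0.795 bits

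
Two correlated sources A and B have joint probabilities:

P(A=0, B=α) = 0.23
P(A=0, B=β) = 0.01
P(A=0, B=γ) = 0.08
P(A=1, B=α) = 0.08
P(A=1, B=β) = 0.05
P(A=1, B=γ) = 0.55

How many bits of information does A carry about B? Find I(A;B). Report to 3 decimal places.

Marginals: p(A) = (0.3200, 0.6800), p(B) = (0.3100, 0.0600, 0.6300).
I(A;B) = Σ p(x,y)·log₂[p(x,y)/(p(x)p(y))].
  (0,α): 0.23·log₂(2.3185) = 0.2790
  (0,β): 0.01·log₂(0.5208) = -0.0094
  (0,γ): 0.08·log₂(0.3968) = -0.1067
  (1,α): 0.08·log₂(0.3795) = -0.1118
  (1,β): 0.05·log₂(1.2255) = 0.0147
  (1,γ): 0.55·log₂(1.2838) = 0.1983
Sum = 0.264 bits.

0.264 bits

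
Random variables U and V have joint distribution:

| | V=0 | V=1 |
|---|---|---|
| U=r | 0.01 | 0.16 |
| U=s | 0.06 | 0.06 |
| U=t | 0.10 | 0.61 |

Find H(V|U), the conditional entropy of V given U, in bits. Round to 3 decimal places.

0.591 bits

Marginals: p(U) = (0.1700, 0.1200, 0.7100), p(V) = (0.1700, 0.8300).
H(V|U) = Σ p(U) · H(V|U=·).
  U=r: p=0.1700, H(V|U=r) = 0.3228
  U=s: p=0.1200, H(V|U=s) = 1.0000
  U=t: p=0.7100, H(V|U=t) = 0.5864
Weighted sum = 0.591 bits.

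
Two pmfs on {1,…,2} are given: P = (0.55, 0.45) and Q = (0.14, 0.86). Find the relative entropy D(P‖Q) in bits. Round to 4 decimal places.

D(P‖Q) = Σ p·log₂(p/q).
  0.55·log₂(0.55/0.14) = 1.08570
  0.45·log₂(0.45/0.86) = -0.42049
D(P‖Q) = 0.6652 bits.

0.6652 bits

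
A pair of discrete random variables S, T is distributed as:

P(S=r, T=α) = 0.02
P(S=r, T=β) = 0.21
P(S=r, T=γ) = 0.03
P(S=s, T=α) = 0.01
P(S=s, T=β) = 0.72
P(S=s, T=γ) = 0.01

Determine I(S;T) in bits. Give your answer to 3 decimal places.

0.050 bits

Marginals: p(S) = (0.2600, 0.7400), p(T) = (0.0300, 0.9300, 0.0400).
I(S;T) = H(S) + H(T) − H(S,T).
H(S) = 0.8267, H(T) = 0.4349, H(S,T) = 1.2116.
I(S;T) = 0.8267 + 0.4349 − 1.2116 = 0.050 bits.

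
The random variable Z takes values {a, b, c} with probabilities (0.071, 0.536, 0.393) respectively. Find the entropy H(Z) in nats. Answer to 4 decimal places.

0.8891 nats

H(Z) = −Σ p·ln p.
  −(0.071)·ln(0.071) = 0.18780
  −(0.536)·ln(0.536) = 0.33426
  −(0.393)·ln(0.393) = 0.36704
Sum: 0.18780 + 0.33426 + 0.36704 = 0.8891 nats.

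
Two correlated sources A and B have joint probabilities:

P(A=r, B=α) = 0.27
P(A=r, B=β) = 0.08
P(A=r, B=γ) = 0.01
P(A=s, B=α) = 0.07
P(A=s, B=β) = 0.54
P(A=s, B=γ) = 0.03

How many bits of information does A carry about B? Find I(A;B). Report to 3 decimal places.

0.317 bits

Marginals: p(A) = (0.3600, 0.6400), p(B) = (0.3400, 0.6200, 0.0400).
I(A;B) = H(A) + H(B) − H(A,B).
H(A) = 0.9427, H(B) = 1.1425, H(A,B) = 1.7683.
I(A;B) = 0.9427 + 1.1425 − 1.7683 = 0.317 bits.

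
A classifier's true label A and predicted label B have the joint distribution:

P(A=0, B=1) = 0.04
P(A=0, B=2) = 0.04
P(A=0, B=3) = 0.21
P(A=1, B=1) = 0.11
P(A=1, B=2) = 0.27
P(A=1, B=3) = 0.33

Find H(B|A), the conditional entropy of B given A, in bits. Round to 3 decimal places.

1.364 bits

Marginals: p(A) = (0.2900, 0.7100), p(B) = (0.1500, 0.3100, 0.5400).
H(B|A) = Σ p(A) · H(B|A=·).
  A=0: p=0.2900, H(B|A=0) = 1.1256
  A=1: p=0.7100, H(B|A=1) = 1.4610
Weighted sum = 1.364 bits.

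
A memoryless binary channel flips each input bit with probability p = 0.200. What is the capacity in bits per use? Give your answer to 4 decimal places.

Binary symmetric channel: C = 1 − h₂(ε) where h₂ is the binary entropy function.
h₂(0.200) = −0.200·log₂0.200 − 0.800·log₂0.800 = 0.7219.
C = 1 − 0.7219 = 0.2781 bits per channel use.

0.2781 bits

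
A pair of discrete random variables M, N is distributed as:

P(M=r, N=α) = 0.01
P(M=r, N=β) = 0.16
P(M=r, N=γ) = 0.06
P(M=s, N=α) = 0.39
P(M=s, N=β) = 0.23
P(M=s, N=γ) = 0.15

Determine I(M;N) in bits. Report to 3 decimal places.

0.148 bits

Marginals: p(M) = (0.2300, 0.7700), p(N) = (0.4000, 0.3900, 0.2100).
I(M;N) = H(M) + H(N) − H(M,N).
H(M) = 0.7780, H(N) = 1.5314, H(M,N) = 2.1610.
I(M;N) = 0.7780 + 1.5314 − 2.1610 = 0.148 bits.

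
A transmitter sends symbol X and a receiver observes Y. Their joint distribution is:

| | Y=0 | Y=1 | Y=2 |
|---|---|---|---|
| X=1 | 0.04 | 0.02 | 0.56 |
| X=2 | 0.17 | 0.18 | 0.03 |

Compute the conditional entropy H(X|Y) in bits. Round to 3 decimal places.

Chain rule: H(X|Y) = H(X,Y) − H(Y).
Marginals: p(X) = (0.6200, 0.3800), p(Y) = (0.2100, 0.2000, 0.5900).
H(X,Y) = 1.7987 bits; H(Y) = 1.3863 bits.
H(X|Y) = 1.7987 − 1.3863 = 0.412 bits.

0.412 bits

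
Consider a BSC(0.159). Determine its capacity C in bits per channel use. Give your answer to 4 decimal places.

0.3681 bits

Binary symmetric channel: C = 1 − h₂(ε) where h₂ is the binary entropy function.
h₂(0.159) = −0.159·log₂0.159 − 0.841·log₂0.841 = 0.6319.
C = 1 − 0.6319 = 0.3681 bits per channel use.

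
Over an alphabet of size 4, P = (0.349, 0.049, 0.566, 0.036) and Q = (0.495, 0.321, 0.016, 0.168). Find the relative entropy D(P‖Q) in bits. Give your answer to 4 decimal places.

D(P‖Q) = Σ p·log₂(p/q).
  0.349·log₂(0.349/0.495) = -0.17597
  0.049·log₂(0.049/0.321) = -0.13287
  0.566·log₂(0.566/0.016) = 2.91188
  0.036·log₂(0.036/0.168) = -0.08001
D(P‖Q) = 2.5230 bits.

2.5230 bits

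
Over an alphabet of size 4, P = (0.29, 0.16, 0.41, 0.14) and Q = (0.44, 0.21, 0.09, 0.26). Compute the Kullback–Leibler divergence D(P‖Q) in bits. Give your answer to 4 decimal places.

0.5347 bits

D(P‖Q) = Σ p·log₂(p/q).
  0.29·log₂(0.29/0.44) = -0.17442
  0.16·log₂(0.16/0.21) = -0.06277
  0.41·log₂(0.41/0.09) = 0.89693
  0.14·log₂(0.14/0.26) = -0.12503
D(P‖Q) = 0.5347 bits.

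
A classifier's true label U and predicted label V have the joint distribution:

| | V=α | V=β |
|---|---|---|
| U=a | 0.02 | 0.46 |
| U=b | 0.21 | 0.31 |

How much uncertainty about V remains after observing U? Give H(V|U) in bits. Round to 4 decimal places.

Chain rule: H(V|U) = H(U,V) − H(U).
Marginals: p(U) = (0.4800, 0.5200), p(V) = (0.2300, 0.7700).
H(U,V) = 1.6248 bits; H(U) = 0.9988 bits.
H(V|U) = 1.6248 − 0.9988 = 0.6260 bits.

0.6260 bits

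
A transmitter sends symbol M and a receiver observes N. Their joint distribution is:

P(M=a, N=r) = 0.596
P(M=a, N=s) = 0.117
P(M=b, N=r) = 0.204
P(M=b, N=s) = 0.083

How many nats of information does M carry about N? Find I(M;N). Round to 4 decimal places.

Marginals: p(M) = (0.7130, 0.2870), p(N) = (0.8000, 0.2000).
I(M;N) = H(M) + H(N) − H(M,N).
H(M) = 0.5994, H(N) = 0.5004, H(M,N) = 1.0903.
I(M;N) = 0.5994 + 0.5004 − 1.0903 = 0.0095 nats.

0.0095 nats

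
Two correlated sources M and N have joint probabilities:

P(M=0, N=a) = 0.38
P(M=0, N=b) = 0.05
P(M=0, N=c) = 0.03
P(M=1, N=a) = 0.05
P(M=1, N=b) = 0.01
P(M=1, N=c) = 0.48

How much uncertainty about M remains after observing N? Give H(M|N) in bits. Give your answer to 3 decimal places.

Chain rule: H(M|N) = H(M,N) − H(N).
Marginals: p(M) = (0.4600, 0.5400), p(N) = (0.4300, 0.0600, 0.5100).
H(M,N) = 1.6891 bits; H(N) = 1.2625 bits.
H(M|N) = 1.6891 − 1.2625 = 0.427 bits.

0.427 bits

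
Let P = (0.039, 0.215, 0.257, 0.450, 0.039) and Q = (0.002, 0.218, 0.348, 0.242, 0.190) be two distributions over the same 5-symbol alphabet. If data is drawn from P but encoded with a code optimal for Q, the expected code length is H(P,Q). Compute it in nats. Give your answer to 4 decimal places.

H(P,Q) = −Σ p·ln q.
  −0.039·ln(0.002) = 0.24237
  −0.215·ln(0.218) = 0.32750
  −0.257·ln(0.348) = 0.27128
  −0.450·ln(0.242) = 0.63847
  −0.039·ln(0.190) = 0.06477
H(P,Q) = 1.5444 nats.

1.5444 nats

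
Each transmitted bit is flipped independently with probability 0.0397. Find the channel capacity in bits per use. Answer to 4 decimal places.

Binary symmetric channel: C = 1 − h₂(ε) where h₂ is the binary entropy function.
h₂(0.0397) = −0.0397·log₂0.0397 − 0.9603·log₂0.9603 = 0.2409.
C = 1 − 0.2409 = 0.7591 bits per channel use.

0.7591 bits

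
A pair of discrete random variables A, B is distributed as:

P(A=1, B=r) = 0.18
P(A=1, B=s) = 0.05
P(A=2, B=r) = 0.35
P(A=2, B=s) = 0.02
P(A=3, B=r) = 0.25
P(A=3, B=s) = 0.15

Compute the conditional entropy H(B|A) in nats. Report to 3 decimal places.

0.463 nats

Chain rule: H(B|A) = H(A,B) − H(A).
Marginals: p(A) = (0.2300, 0.3700, 0.4000), p(B) = (0.7800, 0.2200).
H(A,B) = 1.5353 nats; H(A) = 1.0724 nats.
H(B|A) = 1.5353 − 1.0724 = 0.463 nats.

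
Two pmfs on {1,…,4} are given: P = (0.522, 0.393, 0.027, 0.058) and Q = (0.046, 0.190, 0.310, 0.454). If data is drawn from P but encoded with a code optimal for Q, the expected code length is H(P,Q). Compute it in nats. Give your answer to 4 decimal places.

H(P,Q) = −Σ p·ln q.
  −0.522·ln(0.046) = 1.60730
  −0.393·ln(0.190) = 0.65267
  −0.027·ln(0.310) = 0.03162
  −0.058·ln(0.454) = 0.04580
H(P,Q) = 2.3374 nats.

2.3374 nats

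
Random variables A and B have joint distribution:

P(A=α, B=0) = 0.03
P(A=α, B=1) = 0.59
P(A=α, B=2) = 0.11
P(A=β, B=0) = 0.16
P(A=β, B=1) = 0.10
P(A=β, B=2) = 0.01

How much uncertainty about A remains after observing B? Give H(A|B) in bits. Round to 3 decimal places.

0.581 bits

Marginals: p(A) = (0.7300, 0.2700), p(B) = (0.1900, 0.6900, 0.1200).
H(A|B) = Σ p(B) · H(A|B=·).
  B=0: p=0.1900, H(A|B=0) = 0.6292
  B=1: p=0.6900, H(A|B=1) = 0.5970
  B=2: p=0.1200, H(A|B=2) = 0.4138
Weighted sum = 0.581 bits.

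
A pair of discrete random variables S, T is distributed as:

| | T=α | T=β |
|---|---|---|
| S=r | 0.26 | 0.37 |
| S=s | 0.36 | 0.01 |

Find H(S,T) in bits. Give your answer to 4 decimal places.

H(S,T) = −Σ p(x,y)·log₂ p(x,y) over all 4 cells.
  cell (r,α): −0.26·log₂0.26 = 0.50529
  cell (r,β): −0.37·log₂0.37 = 0.53073
  cell (s,α): −0.36·log₂0.36 = 0.53062
  cell (s,β): −0.01·log₂0.01 = 0.06644
Sum = 1.6331 bits.

1.6331 bits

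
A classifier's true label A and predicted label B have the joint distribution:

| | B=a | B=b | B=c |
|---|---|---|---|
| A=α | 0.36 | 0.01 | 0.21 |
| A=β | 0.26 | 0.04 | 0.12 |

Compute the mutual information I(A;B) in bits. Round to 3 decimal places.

Marginals: p(A) = (0.5800, 0.4200), p(B) = (0.6200, 0.0500, 0.3300).
I(A;B) = Σ p(x,y)·log₂[p(x,y)/(p(x)p(y))].
  (α,a): 0.36·log₂(1.0011) = 0.0006
  (α,b): 0.01·log₂(0.3448) = -0.0154
  (α,c): 0.21·log₂(1.0972) = 0.0281
  (β,a): 0.26·log₂(0.9985) = -0.0006
  (β,b): 0.04·log₂(1.9048) = 0.0372
  (β,c): 0.12·log₂(0.8658) = -0.0249
Sum = 0.025 bits.

0.025 bits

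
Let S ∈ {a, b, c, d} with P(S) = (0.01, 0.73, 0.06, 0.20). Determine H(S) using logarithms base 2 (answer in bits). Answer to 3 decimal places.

1.106 bits

H(S) = −Σ p·log₂ p.
  −(0.01)·log₂(0.01) = 0.0664
  −(0.73)·log₂(0.73) = 0.3314
  −(0.06)·log₂(0.06) = 0.2435
  −(0.20)·log₂(0.20) = 0.4644
Sum: 0.0664 + 0.3314 + 0.2435 + 0.4644 = 1.106 bits.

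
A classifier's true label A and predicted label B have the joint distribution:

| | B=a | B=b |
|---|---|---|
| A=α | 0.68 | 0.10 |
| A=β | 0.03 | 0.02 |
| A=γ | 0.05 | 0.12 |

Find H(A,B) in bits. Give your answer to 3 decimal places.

1.558 bits

H(A,B) = −Σ p(x,y)·log₂ p(x,y) over all 6 cells.
  cell (α,a): −0.68·log₂0.68 = 0.3783
  cell (α,b): −0.10·log₂0.10 = 0.3322
  cell (β,a): −0.03·log₂0.03 = 0.1518
  cell (β,b): −0.02·log₂0.02 = 0.1129
  cell (γ,a): −0.05·log₂0.05 = 0.2161
  cell (γ,b): −0.12·log₂0.12 = 0.3671
Sum = 1.558 bits.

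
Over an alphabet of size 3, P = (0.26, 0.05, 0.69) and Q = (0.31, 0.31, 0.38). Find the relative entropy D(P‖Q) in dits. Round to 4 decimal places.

D(P‖Q) = Σ p·log₁₀(p/q).
  0.26·log₁₀(0.26/0.31) = -0.01986
  0.05·log₁₀(0.05/0.31) = -0.03962
  0.69·log₁₀(0.69/0.38) = 0.17876
D(P‖Q) = 0.1193 dits.

0.1193 dits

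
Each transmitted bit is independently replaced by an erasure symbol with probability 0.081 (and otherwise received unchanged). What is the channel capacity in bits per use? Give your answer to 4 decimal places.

Binary erasure channel: capacity C = 1 − ε.
C = 1 − 0.081 = 0.9190 bits per channel use.

0.9190 bits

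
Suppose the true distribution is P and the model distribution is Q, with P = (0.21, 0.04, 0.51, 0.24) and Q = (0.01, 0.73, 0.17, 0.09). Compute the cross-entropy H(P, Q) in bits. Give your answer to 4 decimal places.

H(P,Q) = −Σ p·log₂ q.
  −0.21·log₂(0.01) = 1.39521
  −0.04·log₂(0.73) = 0.01816
  −0.51·log₂(0.17) = 1.30376
  −0.24·log₂(0.09) = 0.83374
H(P,Q) = 3.5509 bits.

3.5509 bits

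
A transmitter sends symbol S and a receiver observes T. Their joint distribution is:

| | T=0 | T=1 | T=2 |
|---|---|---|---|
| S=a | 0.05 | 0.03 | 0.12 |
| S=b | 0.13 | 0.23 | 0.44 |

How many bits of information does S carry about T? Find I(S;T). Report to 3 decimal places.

0.015 bits

Marginals: p(S) = (0.2000, 0.8000), p(T) = (0.1800, 0.2600, 0.5600).
I(S;T) = Σ p(x,y)·log₂[p(x,y)/(p(x)p(y))].
  (a,0): 0.05·log₂(1.3889) = 0.0237
  (a,1): 0.03·log₂(0.5769) = -0.0238
  (a,2): 0.12·log₂(1.0714) = 0.0119
  (b,0): 0.13·log₂(0.9028) = -0.0192
  (b,1): 0.23·log₂(1.1058) = 0.0334
  (b,2): 0.44·log₂(0.9821) = -0.0114
Sum = 0.015 bits.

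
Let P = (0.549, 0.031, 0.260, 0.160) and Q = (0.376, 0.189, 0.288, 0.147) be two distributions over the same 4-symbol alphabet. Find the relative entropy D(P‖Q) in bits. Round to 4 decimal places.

0.2001 bits

D(P‖Q) = Σ p·log₂(p/q).
  0.549·log₂(0.549/0.376) = 0.29979
  0.031·log₂(0.031/0.189) = -0.08085
  0.260·log₂(0.260/0.288) = -0.03836
  0.160·log₂(0.160/0.147) = 0.01956
D(P‖Q) = 0.2001 bits.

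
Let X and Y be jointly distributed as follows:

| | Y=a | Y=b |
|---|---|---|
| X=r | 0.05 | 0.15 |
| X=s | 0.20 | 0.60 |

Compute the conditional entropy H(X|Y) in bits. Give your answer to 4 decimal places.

0.7219 bits

Marginals: p(X) = (0.2000, 0.8000), p(Y) = (0.2500, 0.7500).
H(X|Y) = Σ p(Y) · H(X|Y=·).
  Y=a: p=0.2500, H(X|Y=a) = 0.7219
  Y=b: p=0.7500, H(X|Y=b) = 0.7219
Weighted sum = 0.7219 bits.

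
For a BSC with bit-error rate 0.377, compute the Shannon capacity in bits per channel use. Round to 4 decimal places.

0.0441 bits

Binary symmetric channel: C = 1 − h₂(ε) where h₂ is the binary entropy function.
h₂(0.377) = −0.377·log₂0.377 − 0.623·log₂0.623 = 0.9559.
C = 1 − 0.9559 = 0.0441 bits per channel use.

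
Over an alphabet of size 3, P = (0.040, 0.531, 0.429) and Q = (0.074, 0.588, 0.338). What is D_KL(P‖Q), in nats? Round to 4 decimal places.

0.0235 nats

D(P‖Q) = Σ p·ln(p/q).
  0.040·ln(0.040/0.074) = -0.02461
  0.531·ln(0.531/0.588) = -0.05414
  0.429·ln(0.429/0.338) = 0.10228
D(P‖Q) = 0.0235 nats.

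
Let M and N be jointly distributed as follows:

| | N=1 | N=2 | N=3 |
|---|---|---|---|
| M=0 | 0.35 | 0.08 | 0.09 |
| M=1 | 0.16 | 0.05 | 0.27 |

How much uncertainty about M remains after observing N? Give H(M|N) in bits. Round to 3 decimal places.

Marginals: p(M) = (0.5200, 0.4800), p(N) = (0.5100, 0.1300, 0.3600).
H(M|N) = Σ p(N) · H(M|N=·).
  N=1: p=0.5100, H(M|N=1) = 0.8974
  N=2: p=0.1300, H(M|N=2) = 0.9612
  N=3: p=0.3600, H(M|N=3) = 0.8113
Weighted sum = 0.875 bits.

0.875 bits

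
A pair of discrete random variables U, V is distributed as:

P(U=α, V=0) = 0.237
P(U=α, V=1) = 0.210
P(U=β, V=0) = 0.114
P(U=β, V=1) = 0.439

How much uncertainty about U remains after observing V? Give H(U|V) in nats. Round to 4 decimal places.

0.6298 nats

Chain rule: H(U|V) = H(U,V) − H(V).
Marginals: p(U) = (0.4470, 0.5530), p(V) = (0.3510, 0.6490).
H(U,V) = 1.2779 nats; H(V) = 0.6481 nats.
H(U|V) = 1.2779 − 0.6481 = 0.6298 nats.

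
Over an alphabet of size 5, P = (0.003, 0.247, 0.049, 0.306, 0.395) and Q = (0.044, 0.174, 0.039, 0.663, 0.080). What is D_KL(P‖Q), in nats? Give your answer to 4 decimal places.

0.4838 nats

D(P‖Q) = Σ p·ln(p/q).
  0.003·ln(0.003/0.044) = -0.00806
  0.247·ln(0.247/0.174) = 0.08653
  0.049·ln(0.049/0.039) = 0.01118
  0.306·ln(0.306/0.663) = -0.23660
  0.395·ln(0.395/0.080) = 0.63076
D(P‖Q) = 0.4838 nats.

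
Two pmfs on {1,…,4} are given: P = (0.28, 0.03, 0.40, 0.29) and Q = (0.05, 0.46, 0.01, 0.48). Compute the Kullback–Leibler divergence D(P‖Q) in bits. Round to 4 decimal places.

2.4957 bits

D(P‖Q) = Σ p·log₂(p/q).
  0.28·log₂(0.28/0.05) = 0.69592
  0.03·log₂(0.03/0.46) = -0.11816
  0.40·log₂(0.40/0.01) = 2.12877
  0.29·log₂(0.29/0.48) = -0.21082
D(P‖Q) = 2.4957 bits.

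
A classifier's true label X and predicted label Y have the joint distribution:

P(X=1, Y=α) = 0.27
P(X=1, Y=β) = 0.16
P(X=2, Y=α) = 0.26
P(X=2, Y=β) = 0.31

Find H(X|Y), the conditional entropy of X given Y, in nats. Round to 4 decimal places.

0.6687 nats

Chain rule: H(X|Y) = H(X,Y) − H(Y).
Marginals: p(X) = (0.4300, 0.5700), p(Y) = (0.5300, 0.4700).
H(X,Y) = 1.3600 nats; H(Y) = 0.6913 nats.
H(X|Y) = 1.3600 − 0.6913 = 0.6687 nats.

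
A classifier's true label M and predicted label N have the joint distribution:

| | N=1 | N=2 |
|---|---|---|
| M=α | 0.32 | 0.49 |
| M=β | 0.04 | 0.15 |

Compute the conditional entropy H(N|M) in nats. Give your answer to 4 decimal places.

Marginals: p(M) = (0.8100, 0.1900), p(N) = (0.3600, 0.6400).
H(N|M) = Σ p(M) · H(N|M=·).
  M=α: p=0.8100, H(N|M=α) = 0.6710
  M=β: p=0.1900, H(N|M=β) = 0.5147
Weighted sum = 0.6413 nats.

0.6413 nats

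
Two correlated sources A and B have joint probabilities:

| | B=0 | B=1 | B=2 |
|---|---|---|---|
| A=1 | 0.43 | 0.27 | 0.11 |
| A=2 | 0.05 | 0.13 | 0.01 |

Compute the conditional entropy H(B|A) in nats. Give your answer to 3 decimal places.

Chain rule: H(B|A) = H(A,B) − H(A).
Marginals: p(A) = (0.8100, 0.1900), p(B) = (0.4800, 0.4000, 0.1200).
H(A,B) = 1.4203 nats; H(A) = 0.4862 nats.
H(B|A) = 1.4203 − 0.4862 = 0.934 nats.

0.934 nats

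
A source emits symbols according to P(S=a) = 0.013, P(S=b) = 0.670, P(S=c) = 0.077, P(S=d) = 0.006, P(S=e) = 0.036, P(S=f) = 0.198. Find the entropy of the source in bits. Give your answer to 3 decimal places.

1.433 bits

H(S) = −Σ p·log₂ p.
  −(0.013)·log₂(0.013) = 0.0814
  −(0.670)·log₂(0.670) = 0.3871
  −(0.077)·log₂(0.077) = 0.2848
  −(0.006)·log₂(0.006) = 0.0443
  −(0.036)·log₂(0.036) = 0.1727
  −(0.198)·log₂(0.198) = 0.4626
Sum: 0.0814 + 0.3871 + 0.2848 + 0.0443 + 0.1727 + 0.4626 = 1.433 bits.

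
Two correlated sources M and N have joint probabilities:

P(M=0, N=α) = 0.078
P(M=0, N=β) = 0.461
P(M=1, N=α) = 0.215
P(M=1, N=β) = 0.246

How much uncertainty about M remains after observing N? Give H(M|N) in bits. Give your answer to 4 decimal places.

Marginals: p(M) = (0.5390, 0.4610), p(N) = (0.2930, 0.7070).
H(M|N) = Σ p(N) · H(M|N=·).
  N=α: p=0.2930, H(M|N=α) = 0.8360
  N=β: p=0.7070, H(M|N=β) = 0.9322
Weighted sum = 0.9040 bits.

0.9040 bits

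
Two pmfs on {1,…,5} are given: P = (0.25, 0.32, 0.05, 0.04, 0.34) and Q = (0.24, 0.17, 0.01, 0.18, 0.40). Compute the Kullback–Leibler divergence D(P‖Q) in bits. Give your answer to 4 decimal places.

D(P‖Q) = Σ p·log₂(p/q).
  0.25·log₂(0.25/0.24) = 0.01472
  0.32·log₂(0.32/0.17) = 0.29201
  0.05·log₂(0.05/0.01) = 0.11610
  0.04·log₂(0.04/0.18) = -0.08680
  0.34·log₂(0.34/0.40) = -0.07972
D(P‖Q) = 0.2563 bits.

0.2563 bits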